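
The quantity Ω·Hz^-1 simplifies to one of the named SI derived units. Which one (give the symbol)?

H

Ω = kg·m²·s⁻³·A⁻².
Hz = s⁻¹.
So Hz⁻¹ = s.
Combining: Ω·Hz⁻¹ = (kg·m²·s⁻³·A⁻²) · s = kg·m²·s⁻²·A⁻².
kg·m²·s⁻²·A⁻² is the base-SI form of the henry.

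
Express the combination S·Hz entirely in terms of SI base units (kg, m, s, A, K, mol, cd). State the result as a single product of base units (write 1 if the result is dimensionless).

S = kg⁻¹·m⁻²·s³·A².
Hz = s⁻¹.
Combining: S·Hz = (kg⁻¹·m⁻²·s³·A²) · s⁻¹ = kg⁻¹·m⁻²·s²·A².

kg⁻¹·m⁻²·s²·A²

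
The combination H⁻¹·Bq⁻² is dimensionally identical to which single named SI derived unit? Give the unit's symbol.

H = Wb/A (inductance = flux per current),
    = kg·m²·s⁻²·A⁻².
So H⁻¹ = kg⁻¹·m⁻²·s²·A².
Bq = 1/s = s⁻¹ (activity is decays per second).
So Bq⁻² = s².
Combining: H⁻¹·Bq⁻² = (kg⁻¹·m⁻²·s²·A²) · s² = kg⁻¹·m⁻²·s⁴·A².
kg⁻¹·m⁻²·s⁴·A² is the base-SI form of the farad.

F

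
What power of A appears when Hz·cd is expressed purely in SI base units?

0

Hz = 1/s = s⁻¹ (frequency is cycles per second).
Combining: Hz·cd = s⁻¹ · cd = s⁻¹·cd.
The exponent of A is 0.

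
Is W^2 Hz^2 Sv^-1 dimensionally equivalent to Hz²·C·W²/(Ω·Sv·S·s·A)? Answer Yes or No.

Yes

Left side:
  W = kg·m²·s⁻³.
  So W² = kg²·m⁴·s⁻⁶.
  Hz = s⁻¹.
  So Hz² = s⁻².
  Sv = m²·s⁻².
  So Sv⁻¹ = m⁻²·s².
  Combining: W²·Hz²·Sv⁻¹ = (kg²·m⁴·s⁻⁶) · s⁻² · (m⁻²·s²) = kg²·m²·s⁻⁶.
Right side:
  Ω = kg·m²·s⁻³·A⁻².
  So Ω⁻¹ = kg⁻¹·m⁻²·s³·A².
  Sv = m²·s⁻².
  So Sv⁻¹ = m⁻²·s².
  S = kg⁻¹·m⁻²·s³·A².
  So S⁻¹ = kg·m²·s⁻³·A⁻².
  Hz = s⁻¹.
  So Hz² = s⁻².
  C = s·A.
  W = kg·m²·s⁻³.
  So W² = kg²·m⁴·s⁻⁶.
  Combining: Ω⁻¹·Sv⁻¹·S⁻¹·s⁻¹·Hz²·A⁻¹·C·W² = (kg⁻¹·m⁻²·s³·A²) · (m⁻²·s²) · (kg·m²·s⁻³·A⁻²) · s⁻¹ · s⁻² · A⁻¹ · (s·A) · (kg²·m⁴·s⁻⁶) = kg²·m²·s⁻⁶.
Both reduce to kg²·m²·s⁻⁶.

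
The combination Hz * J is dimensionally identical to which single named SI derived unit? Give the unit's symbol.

Hz = s⁻¹.
J = kg·m²·s⁻².
Combining: Hz·J = s⁻¹ · (kg·m²·s⁻²) = kg·m²·s⁻³.
kg·m²·s⁻³ is the base-SI form of the watt.

W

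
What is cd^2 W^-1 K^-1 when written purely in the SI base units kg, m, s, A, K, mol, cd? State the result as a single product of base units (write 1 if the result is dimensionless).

kg⁻¹·m⁻²·s³·K⁻¹·cd²

W = J/s (power = energy per time),
    = kg·m²·s⁻³.
So W⁻¹ = kg⁻¹·m⁻²·s³.
Combining: cd²·W⁻¹·K⁻¹ = cd² · (kg⁻¹·m⁻²·s³) · K⁻¹ = kg⁻¹·m⁻²·s³·K⁻¹·cd².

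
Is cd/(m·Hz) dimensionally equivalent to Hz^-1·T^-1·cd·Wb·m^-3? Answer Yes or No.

Yes

Left side:
  Hz = 1/s = s⁻¹ (frequency is cycles per second).
  So Hz⁻¹ = s.
  Combining: m⁻¹·cd·Hz⁻¹ = m⁻¹ · cd · s = m⁻¹·s·cd.
Right side:
  Hz = 1/s = s⁻¹ (frequency is cycles per second).
  So Hz⁻¹ = s.
  T = Wb/m² (flux density = flux per area),
      = kg·s⁻²·A⁻¹.
  So T⁻¹ = kg⁻¹·s²·A.
  Wb = V·s (flux: a volt is a weber per second),
      = kg·m²·s⁻²·A⁻¹.
  Combining: Hz⁻¹·T⁻¹·cd·Wb·m⁻³ = s · (kg⁻¹·s²·A) · cd · (kg·m²·s⁻²·A⁻¹) · m⁻³ = m⁻¹·s·cd.
Both reduce to m⁻¹·s·cd.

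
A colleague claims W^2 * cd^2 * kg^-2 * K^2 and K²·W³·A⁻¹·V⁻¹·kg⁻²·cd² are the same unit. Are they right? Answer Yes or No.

Yes

Left side:
  W = kg·m²·s⁻³.
  So W² = kg²·m⁴·s⁻⁶.
  Combining: W²·cd²·kg⁻²·K² = (kg²·m⁴·s⁻⁶) · cd² · kg⁻² · K² = m⁴·s⁻⁶·K²·cd².
Right side:
  W = kg·m²·s⁻³.
  So W³ = kg³·m⁶·s⁻⁹.
  V = kg·m²·s⁻³·A⁻¹.
  So V⁻¹ = kg⁻¹·m⁻²·s³·A.
  Combining: K²·W³·A⁻¹·V⁻¹·kg⁻²·cd² = K² · (kg³·m⁶·s⁻⁹) · A⁻¹ · (kg⁻¹·m⁻²·s³·A) · kg⁻² · cd² = m⁴·s⁻⁶·K²·cd².
Both reduce to m⁴·s⁻⁶·K²·cd².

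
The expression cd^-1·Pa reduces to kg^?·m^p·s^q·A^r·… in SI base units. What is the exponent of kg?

1

Pa = N/m² (pressure = force per area),
    = kg·m⁻¹·s⁻².
Combining: cd⁻¹·Pa = cd⁻¹ · (kg·m⁻¹·s⁻²) = kg·m⁻¹·s⁻²·cd⁻¹.
The exponent of kg is 1.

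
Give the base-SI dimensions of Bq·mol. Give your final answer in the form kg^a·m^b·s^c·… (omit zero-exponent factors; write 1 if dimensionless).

Bq = 1/s = s⁻¹ (activity is decays per second).
Combining: Bq·mol = s⁻¹ · mol = s⁻¹·mol.

s⁻¹·mol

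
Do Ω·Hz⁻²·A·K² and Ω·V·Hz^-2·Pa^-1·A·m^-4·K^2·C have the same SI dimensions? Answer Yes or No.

Left side:
  Ω = V/A (resistance = voltage per current),
      = kg·m²·s⁻³·A⁻².
  Hz = 1/s = s⁻¹ (frequency is cycles per second).
  So Hz⁻² = s².
  Combining: Ω·Hz⁻²·A·K² = (kg·m²·s⁻³·A⁻²) · s² · A · K² = kg·m²·s⁻¹·A⁻¹·K².
Right side:
  Ω = V/A (resistance = voltage per current),
      = kg·m²·s⁻³·A⁻².
  V = W/A (potential = power per current),
      = kg·m²·s⁻³·A⁻¹.
  Hz = 1/s = s⁻¹ (frequency is cycles per second).
  So Hz⁻² = s².
  Pa = N/m² (pressure = force per area),
      = kg·m⁻¹·s⁻².
  So Pa⁻¹ = kg⁻¹·m·s².
  C = A·s = s·A (charge = current × time).
  Combining: Ω·V·Hz⁻²·Pa⁻¹·A·m⁻⁴·K²·C = (kg·m²·s⁻³·A⁻²) · (kg·m²·s⁻³·A⁻¹) · s² · (kg⁻¹·m·s²) · A · m⁻⁴ · K² · (s·A) = kg·m·s⁻¹·A⁻¹·K².
Left is kg·m²·s⁻¹·A⁻¹·K²; right is kg·m·s⁻¹·A⁻¹·K² — different.

No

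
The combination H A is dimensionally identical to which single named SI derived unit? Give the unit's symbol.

H = kg·m²·s⁻²·A⁻².
Combining: H·A = (kg·m²·s⁻²·A⁻²) · A = kg·m²·s⁻²·A⁻¹.
kg·m²·s⁻²·A⁻¹ is the base-SI form of the weber.

Wb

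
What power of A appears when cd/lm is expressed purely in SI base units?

lm = cd·sr = cd (luminous flux; sr is dimensionless).
So lm⁻¹ = cd⁻¹.
Combining: cd·lm⁻¹ = cd · cd⁻¹ = 1.
The exponent of A is 0.

0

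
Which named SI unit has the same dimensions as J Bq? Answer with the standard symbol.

W

J = N·m (work = force × distance),
    = kg·m²·s⁻².
Bq = 1/s = s⁻¹ (activity is decays per second).
Combining: J·Bq = (kg·m²·s⁻²) · s⁻¹ = kg·m²·s⁻³.
kg·m²·s⁻³ is the base-SI form of the watt.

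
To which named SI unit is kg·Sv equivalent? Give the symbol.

Sv = m²·s⁻².
Combining: kg·Sv = kg · (m²·s⁻²) = kg·m²·s⁻².
kg·m²·s⁻² is the base-SI form of the joule.

J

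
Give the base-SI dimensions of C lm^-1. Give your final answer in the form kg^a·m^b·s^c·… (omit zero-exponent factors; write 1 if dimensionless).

C = s·A.
lm = cd.
So lm⁻¹ = cd⁻¹.
Combining: C·lm⁻¹ = (s·A) · cd⁻¹ = s·A·cd⁻¹.

s·A·cd⁻¹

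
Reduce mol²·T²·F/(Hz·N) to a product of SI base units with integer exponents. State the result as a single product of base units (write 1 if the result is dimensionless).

m⁻³·s³·mol²

Hz = 1/s = s⁻¹ (frequency is cycles per second).
So Hz⁻¹ = s.
T = Wb/m² (flux density = flux per area),
    = kg·s⁻²·A⁻¹.
So T² = kg²·s⁻⁴·A⁻².
F = C/V (capacitance = charge per voltage),
    = A·s/(kg·m²·s⁻³·A⁻¹) (substituting C and V),
    = kg⁻¹·m⁻²·s⁴·A².
N = kg·m/s² = kg·m·s⁻² (force = mass × acceleration).
So N⁻¹ = kg⁻¹·m⁻¹·s².
Combining: Hz⁻¹·mol²·T²·F·N⁻¹ = s · mol² · (kg²·s⁻⁴·A⁻²) · (kg⁻¹·m⁻²·s⁴·A²) · (kg⁻¹·m⁻¹·s²) = m⁻³·s³·mol².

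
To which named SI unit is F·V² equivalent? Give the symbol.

F = C/V (capacitance = charge per voltage),
    = A·s/(kg·m²·s⁻³·A⁻¹) (substituting C and V),
    = kg⁻¹·m⁻²·s⁴·A².
V = W/A (potential = power per current),
    = kg·m²·s⁻³·A⁻¹.
So V² = kg²·m⁴·s⁻⁶·A⁻².
Combining: F·V² = (kg⁻¹·m⁻²·s⁴·A²) · (kg²·m⁴·s⁻⁶·A⁻²) = kg·m²·s⁻².
kg·m²·s⁻² is the base-SI form of the joule.

J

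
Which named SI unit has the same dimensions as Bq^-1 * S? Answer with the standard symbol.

F

Bq = 1/s = s⁻¹ (activity is decays per second).
So Bq⁻¹ = s.
S = 1/Ω (conductance is reciprocal resistance),
    = kg⁻¹·m⁻²·s³·A².
Combining: Bq⁻¹·S = s · (kg⁻¹·m⁻²·s³·A²) = kg⁻¹·m⁻²·s⁴·A².
kg⁻¹·m⁻²·s⁴·A² is the base-SI form of the farad.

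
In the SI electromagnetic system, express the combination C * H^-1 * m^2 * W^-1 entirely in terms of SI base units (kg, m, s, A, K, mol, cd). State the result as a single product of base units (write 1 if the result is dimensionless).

kg⁻²·m⁻²·s⁶·A³

C = A·s = s·A (charge = current × time).
H = Wb/A (inductance = flux per current),
    = kg·m²·s⁻²·A⁻².
So H⁻¹ = kg⁻¹·m⁻²·s²·A².
W = J/s (power = energy per time),
    = kg·m²·s⁻³.
So W⁻¹ = kg⁻¹·m⁻²·s³.
Combining: C·H⁻¹·m²·W⁻¹ = (s·A) · (kg⁻¹·m⁻²·s²·A²) · m² · (kg⁻¹·m⁻²·s³) = kg⁻²·m⁻²·s⁶·A³.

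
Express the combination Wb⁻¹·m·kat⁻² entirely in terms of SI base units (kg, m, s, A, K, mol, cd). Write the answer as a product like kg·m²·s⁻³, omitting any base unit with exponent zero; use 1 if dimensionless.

kg⁻¹·m⁻¹·s⁴·A·mol⁻²

Wb = kg·m²·s⁻²·A⁻¹.
So Wb⁻¹ = kg⁻¹·m⁻²·s²·A.
kat = s⁻¹·mol.
So kat⁻² = s²·mol⁻².
Combining: Wb⁻¹·m·kat⁻² = (kg⁻¹·m⁻²·s²·A) · m · (s²·mol⁻²) = kg⁻¹·m⁻¹·s⁴·A·mol⁻².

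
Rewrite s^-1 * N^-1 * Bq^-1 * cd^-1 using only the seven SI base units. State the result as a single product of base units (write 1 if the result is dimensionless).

N = kg·m·s⁻².
So N⁻¹ = kg⁻¹·m⁻¹·s².
Bq = s⁻¹.
So Bq⁻¹ = s.
Combining: s⁻¹·N⁻¹·Bq⁻¹·cd⁻¹ = s⁻¹ · (kg⁻¹·m⁻¹·s²) · s · cd⁻¹ = kg⁻¹·m⁻¹·s²·cd⁻¹.

kg⁻¹·m⁻¹·s²·cd⁻¹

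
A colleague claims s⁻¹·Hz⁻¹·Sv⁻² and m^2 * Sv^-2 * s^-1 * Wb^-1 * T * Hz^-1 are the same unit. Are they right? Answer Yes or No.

Left side:
  Hz = s⁻¹.
  So Hz⁻¹ = s.
  Sv = m²·s⁻².
  So Sv⁻² = m⁻⁴·s⁴.
  Combining: s⁻¹·Hz⁻¹·Sv⁻² = s⁻¹ · s · (m⁻⁴·s⁴) = m⁻⁴·s⁴.
Right side:
  Sv = J/kg (equivalent dose = energy per mass),
      = m²·s⁻².
  So Sv⁻² = m⁻⁴·s⁴.
  Wb = V·s (flux: a volt is a weber per second),
      = kg·m²·s⁻²·A⁻¹.
  So Wb⁻¹ = kg⁻¹·m⁻²·s²·A.
  T = Wb/m² (flux density = flux per area),
      = kg·s⁻²·A⁻¹.
  Hz = 1/s = s⁻¹ (frequency is cycles per second).
  So Hz⁻¹ = s.
  Combining: m²·Sv⁻²·s⁻¹·Wb⁻¹·T·Hz⁻¹ = m² · (m⁻⁴·s⁴) · s⁻¹ · (kg⁻¹·m⁻²·s²·A) · (kg·s⁻²·A⁻¹) · s = m⁻⁴·s⁴.
Both reduce to m⁻⁴·s⁴.

Yes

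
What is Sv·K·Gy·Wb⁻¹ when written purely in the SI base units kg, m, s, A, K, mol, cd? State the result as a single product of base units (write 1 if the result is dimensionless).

Sv = m²·s⁻².
Gy = m²·s⁻².
Wb = kg·m²·s⁻²·A⁻¹.
So Wb⁻¹ = kg⁻¹·m⁻²·s²·A.
Combining: Sv·K·Gy·Wb⁻¹ = (m²·s⁻²) · K · (m²·s⁻²) · (kg⁻¹·m⁻²·s²·A) = kg⁻¹·m²·s⁻²·A·K.

kg⁻¹·m²·s⁻²·A·K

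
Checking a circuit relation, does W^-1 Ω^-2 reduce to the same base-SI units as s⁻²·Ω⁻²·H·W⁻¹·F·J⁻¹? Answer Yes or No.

No

Left side:
  W = J/s (power = energy per time),
      = kg·m²·s⁻³.
  So W⁻¹ = kg⁻¹·m⁻²·s³.
  Ω = V/A (resistance = voltage per current),
      = kg·m²·s⁻³·A⁻².
  So Ω⁻² = kg⁻²·m⁻⁴·s⁶·A⁴.
  Combining: W⁻¹·Ω⁻² = (kg⁻¹·m⁻²·s³) · (kg⁻²·m⁻⁴·s⁶·A⁴) = kg⁻³·m⁻⁶·s⁹·A⁴.
Right side:
  Ω = V/A (resistance = voltage per current),
      = kg·m²·s⁻³·A⁻².
  So Ω⁻² = kg⁻²·m⁻⁴·s⁶·A⁴.
  H = Wb/A (inductance = flux per current),
      = kg·m²·s⁻²·A⁻².
  W = J/s (power = energy per time),
      = kg·m²·s⁻³.
  So W⁻¹ = kg⁻¹·m⁻²·s³.
  F = C/V (capacitance = charge per voltage),
      = A·s/(kg·m²·s⁻³·A⁻¹) (substituting C and V),
      = kg⁻¹·m⁻²·s⁴·A².
  J = N·m (work = force × distance),
      = kg·m²·s⁻².
  So J⁻¹ = kg⁻¹·m⁻²·s².
  Combining: s⁻²·Ω⁻²·H·W⁻¹·F·J⁻¹ = s⁻² · (kg⁻²·m⁻⁴·s⁶·A⁴) · (kg·m²·s⁻²·A⁻²) · (kg⁻¹·m⁻²·s³) · (kg⁻¹·m⁻²·s⁴·A²) · (kg⁻¹·m⁻²·s²) = kg⁻⁴·m⁻⁸·s¹¹·A⁴.
Left is kg⁻³·m⁻⁶·s⁹·A⁴; right is kg⁻⁴·m⁻⁸·s¹¹·A⁴ — different.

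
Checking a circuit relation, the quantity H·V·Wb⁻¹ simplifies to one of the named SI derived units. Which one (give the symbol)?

H = kg·m²·s⁻²·A⁻².
V = kg·m²·s⁻³·A⁻¹.
Wb = kg·m²·s⁻²·A⁻¹.
So Wb⁻¹ = kg⁻¹·m⁻²·s²·A.
Combining: H·V·Wb⁻¹ = (kg·m²·s⁻²·A⁻²) · (kg·m²·s⁻³·A⁻¹) · (kg⁻¹·m⁻²·s²·A) = kg·m²·s⁻³·A⁻².
kg·m²·s⁻³·A⁻² is the base-SI form of the ohm.

Ω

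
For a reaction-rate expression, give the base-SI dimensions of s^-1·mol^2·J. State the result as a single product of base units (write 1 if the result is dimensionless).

kg·m²·s⁻³·mol²

J = kg·m²·s⁻².
Combining: s⁻¹·mol²·J = s⁻¹ · mol² · (kg·m²·s⁻²) = kg·m²·s⁻³·mol².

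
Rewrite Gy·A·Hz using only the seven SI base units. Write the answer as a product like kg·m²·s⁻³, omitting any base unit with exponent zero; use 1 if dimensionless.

m²·s⁻³·A

Gy = J/kg (absorbed dose = energy per mass),
    = m²·s⁻².
Hz = 1/s = s⁻¹ (frequency is cycles per second).
Combining: Gy·A·Hz = (m²·s⁻²) · A · s⁻¹ = m²·s⁻³·A.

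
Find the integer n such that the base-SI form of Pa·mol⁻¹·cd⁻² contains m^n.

Pa = N/m² (pressure = force per area),
    = kg·m⁻¹·s⁻².
Combining: Pa·mol⁻¹·cd⁻² = (kg·m⁻¹·s⁻²) · mol⁻¹ · cd⁻² = kg·m⁻¹·s⁻²·mol⁻¹·cd⁻².
The exponent of m is -1.

-1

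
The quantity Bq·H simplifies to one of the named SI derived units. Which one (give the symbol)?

Bq = 1/s = s⁻¹ (activity is decays per second).
H = Wb/A (inductance = flux per current),
    = kg·m²·s⁻²·A⁻².
Combining: Bq·H = s⁻¹ · (kg·m²·s⁻²·A⁻²) = kg·m²·s⁻³·A⁻².
kg·m²·s⁻³·A⁻² is the base-SI form of the ohm.

Ω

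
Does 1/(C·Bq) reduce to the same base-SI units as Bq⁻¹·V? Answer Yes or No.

Left side:
  C = s·A.
  So C⁻¹ = s⁻¹·A⁻¹.
  Bq = s⁻¹.
  So Bq⁻¹ = s.
  Combining: C⁻¹·Bq⁻¹ = (s⁻¹·A⁻¹) · s = A⁻¹.
Right side:
  Bq = s⁻¹.
  So Bq⁻¹ = s.
  V = kg·m²·s⁻³·A⁻¹.
  Combining: Bq⁻¹·V = s · (kg·m²·s⁻³·A⁻¹) = kg·m²·s⁻²·A⁻¹.
Left is A⁻¹; right is kg·m²·s⁻²·A⁻¹ — different.

No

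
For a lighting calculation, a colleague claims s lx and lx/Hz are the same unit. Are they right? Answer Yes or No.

Left side:
  lx = lm/m² (illuminance = luminous flux per area),
      = m⁻²·cd.
  Combining: s·lx = s · (m⁻²·cd) = m⁻²·s·cd.
Right side:
  lx = m⁻²·cd.
  Hz = s⁻¹.
  So Hz⁻¹ = s.
  Combining: lx·Hz⁻¹ = (m⁻²·cd) · s = m⁻²·s·cd.
Both reduce to m⁻²·s·cd.

Yes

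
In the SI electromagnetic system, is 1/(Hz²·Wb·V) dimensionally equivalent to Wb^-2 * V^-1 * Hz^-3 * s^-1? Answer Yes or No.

Left side:
  Hz = 1/s = s⁻¹ (frequency is cycles per second).
  So Hz⁻² = s².
  Wb = V·s (flux: a volt is a weber per second),
      = kg·m²·s⁻²·A⁻¹.
  So Wb⁻¹ = kg⁻¹·m⁻²·s²·A.
  V = W/A (potential = power per current),
      = kg·m²·s⁻³·A⁻¹.
  So V⁻¹ = kg⁻¹·m⁻²·s³·A.
  Combining: Hz⁻²·Wb⁻¹·V⁻¹ = s² · (kg⁻¹·m⁻²·s²·A) · (kg⁻¹·m⁻²·s³·A) = kg⁻²·m⁻⁴·s⁷·A².
Right side:
  Wb = kg·m²·s⁻²·A⁻¹.
  So Wb⁻² = kg⁻²·m⁻⁴·s⁴·A².
  V = kg·m²·s⁻³·A⁻¹.
  So V⁻¹ = kg⁻¹·m⁻²·s³·A.
  Hz = s⁻¹.
  So Hz⁻³ = s³.
  Combining: Wb⁻²·V⁻¹·Hz⁻³·s⁻¹ = (kg⁻²·m⁻⁴·s⁴·A²) · (kg⁻¹·m⁻²·s³·A) · s³ · s⁻¹ = kg⁻³·m⁻⁶·s⁹·A³.
Left is kg⁻²·m⁻⁴·s⁷·A²; right is kg⁻³·m⁻⁶·s⁹·A³ — different.

No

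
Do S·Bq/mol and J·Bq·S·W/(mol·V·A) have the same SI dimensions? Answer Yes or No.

Left side:
  S = 1/Ω (conductance is reciprocal resistance),
      = kg⁻¹·m⁻²·s³·A².
  Bq = 1/s = s⁻¹ (activity is decays per second).
  Combining: mol⁻¹·S·Bq = mol⁻¹ · (kg⁻¹·m⁻²·s³·A²) · s⁻¹ = kg⁻¹·m⁻²·s²·A²·mol⁻¹.
Right side:
  J = N·m (work = force × distance),
      = kg·m²·s⁻².
  Bq = 1/s = s⁻¹ (activity is decays per second).
  S = 1/Ω (conductance is reciprocal resistance),
      = kg⁻¹·m⁻²·s³·A².
  V = W/A (potential = power per current),
      = kg·m²·s⁻³·A⁻¹.
  So V⁻¹ = kg⁻¹·m⁻²·s³·A.
  W = J/s (power = energy per time),
      = kg·m²·s⁻³.
  Combining: mol⁻¹·J·Bq·S·V⁻¹·A⁻¹·W = mol⁻¹ · (kg·m²·s⁻²) · s⁻¹ · (kg⁻¹·m⁻²·s³·A²) · (kg⁻¹·m⁻²·s³·A) · A⁻¹ · (kg·m²·s⁻³) = A²·mol⁻¹.
Left is kg⁻¹·m⁻²·s²·A²·mol⁻¹; right is A²·mol⁻¹ — different.

No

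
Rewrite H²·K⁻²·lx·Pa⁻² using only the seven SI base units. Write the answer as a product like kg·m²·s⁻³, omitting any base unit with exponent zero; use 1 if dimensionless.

m⁴·A⁻⁴·K⁻²·cd

H = Wb/A (inductance = flux per current),
    = kg·m²·s⁻²·A⁻².
So H² = kg²·m⁴·s⁻⁴·A⁻⁴.
lx = lm/m² (illuminance = luminous flux per area),
    = m⁻²·cd.
Pa = N/m² (pressure = force per area),
    = kg·m⁻¹·s⁻².
So Pa⁻² = kg⁻²·m²·s⁴.
Combining: H²·K⁻²·lx·Pa⁻² = (kg²·m⁴·s⁻⁴·A⁻⁴) · K⁻² · (m⁻²·cd) · (kg⁻²·m²·s⁴) = m⁴·A⁻⁴·K⁻²·cd.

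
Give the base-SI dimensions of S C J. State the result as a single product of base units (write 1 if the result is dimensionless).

S = kg⁻¹·m⁻²·s³·A².
C = s·A.
J = kg·m²·s⁻².
Combining: S·C·J = (kg⁻¹·m⁻²·s³·A²) · (s·A) · (kg·m²·s⁻²) = s²·A³.

s²·A³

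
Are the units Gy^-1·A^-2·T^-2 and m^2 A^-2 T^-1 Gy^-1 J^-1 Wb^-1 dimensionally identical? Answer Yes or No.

Left side:
  Gy = J/kg (absorbed dose = energy per mass),
      = m²·s⁻².
  So Gy⁻¹ = m⁻²·s².
  T = Wb/m² (flux density = flux per area),
      = kg·s⁻²·A⁻¹.
  So T⁻² = kg⁻²·s⁴·A².
  Combining: Gy⁻¹·A⁻²·T⁻² = (m⁻²·s²) · A⁻² · (kg⁻²·s⁴·A²) = kg⁻²·m⁻²·s⁶.
Right side:
  T = Wb/m² (flux density = flux per area),
      = kg·s⁻²·A⁻¹.
  So T⁻¹ = kg⁻¹·s²·A.
  Gy = J/kg (absorbed dose = energy per mass),
      = m²·s⁻².
  So Gy⁻¹ = m⁻²·s².
  J = N·m (work = force × distance),
      = kg·m²·s⁻².
  So J⁻¹ = kg⁻¹·m⁻²·s².
  Wb = V·s (flux: a volt is a weber per second),
      = kg·m²·s⁻²·A⁻¹.
  So Wb⁻¹ = kg⁻¹·m⁻²·s²·A.
  Combining: m²·A⁻²·T⁻¹·Gy⁻¹·J⁻¹·Wb⁻¹ = m² · A⁻² · (kg⁻¹·s²·A) · (m⁻²·s²) · (kg⁻¹·m⁻²·s²) · (kg⁻¹·m⁻²·s²·A) = kg⁻³·m⁻⁴·s⁸.
Left is kg⁻²·m⁻²·s⁶; right is kg⁻³·m⁻⁴·s⁸ — different.

No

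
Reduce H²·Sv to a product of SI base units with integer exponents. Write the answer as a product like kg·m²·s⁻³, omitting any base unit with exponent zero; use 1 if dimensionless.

H = Wb/A (inductance = flux per current),
    = kg·m²·s⁻²·A⁻².
So H² = kg²·m⁴·s⁻⁴·A⁻⁴.
Sv = J/kg (equivalent dose = energy per mass),
    = m²·s⁻².
Combining: H²·Sv = (kg²·m⁴·s⁻⁴·A⁻⁴) · (m²·s⁻²) = kg²·m⁶·s⁻⁶·A⁻⁴.

kg²·m⁶·s⁻⁶·A⁻⁴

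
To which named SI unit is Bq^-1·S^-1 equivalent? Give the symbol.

H

Bq = s⁻¹.
So Bq⁻¹ = s.
S = kg⁻¹·m⁻²·s³·A².
So S⁻¹ = kg·m²·s⁻³·A⁻².
Combining: Bq⁻¹·S⁻¹ = s · (kg·m²·s⁻³·A⁻²) = kg·m²·s⁻²·A⁻².
kg·m²·s⁻²·A⁻² is the base-SI form of the henry.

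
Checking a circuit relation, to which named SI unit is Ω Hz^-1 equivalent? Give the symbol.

Ω = V/A (resistance = voltage per current),
    = kg·m²·s⁻³·A⁻².
Hz = 1/s = s⁻¹ (frequency is cycles per second).
So Hz⁻¹ = s.
Combining: Ω·Hz⁻¹ = (kg·m²·s⁻³·A⁻²) · s = kg·m²·s⁻²·A⁻².
kg·m²·s⁻²·A⁻² is the base-SI form of the henry.

H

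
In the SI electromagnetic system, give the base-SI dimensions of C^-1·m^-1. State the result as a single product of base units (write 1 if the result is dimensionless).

C = A·s = s·A (charge = current × time).
So C⁻¹ = s⁻¹·A⁻¹.
Combining: C⁻¹·m⁻¹ = (s⁻¹·A⁻¹) · m⁻¹ = m⁻¹·s⁻¹·A⁻¹.

m⁻¹·s⁻¹·A⁻¹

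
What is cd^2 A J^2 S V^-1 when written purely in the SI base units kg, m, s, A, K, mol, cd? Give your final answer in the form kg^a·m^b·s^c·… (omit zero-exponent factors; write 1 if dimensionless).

s²·A⁴·cd²

J = N·m (work = force × distance),
    = kg·m²·s⁻².
So J² = kg²·m⁴·s⁻⁴.
S = 1/Ω (conductance is reciprocal resistance),
    = kg⁻¹·m⁻²·s³·A².
V = W/A (potential = power per current),
    = kg·m²·s⁻³·A⁻¹.
So V⁻¹ = kg⁻¹·m⁻²·s³·A.
Combining: cd²·A·J²·S·V⁻¹ = cd² · A · (kg²·m⁴·s⁻⁴) · (kg⁻¹·m⁻²·s³·A²) · (kg⁻¹·m⁻²·s³·A) = s²·A⁴·cd².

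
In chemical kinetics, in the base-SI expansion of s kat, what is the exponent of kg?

kat = s⁻¹·mol.
Combining: s·kat = s · (s⁻¹·mol) = mol.
The exponent of kg is 0.

0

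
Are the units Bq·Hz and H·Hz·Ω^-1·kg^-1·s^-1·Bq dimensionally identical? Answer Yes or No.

No

Left side:
  Bq = 1/s = s⁻¹ (activity is decays per second).
  Hz = 1/s = s⁻¹ (frequency is cycles per second).
  Combining: Bq·Hz = s⁻¹ · s⁻¹ = s⁻².
Right side:
  H = Wb/A (inductance = flux per current),
      = kg·m²·s⁻²·A⁻².
  Hz = 1/s = s⁻¹ (frequency is cycles per second).
  Ω = V/A (resistance = voltage per current),
      = kg·m²·s⁻³·A⁻².
  So Ω⁻¹ = kg⁻¹·m⁻²·s³·A².
  Bq = 1/s = s⁻¹ (activity is decays per second).
  Combining: H·Hz·Ω⁻¹·kg⁻¹·s⁻¹·Bq = (kg·m²·s⁻²·A⁻²) · s⁻¹ · (kg⁻¹·m⁻²·s³·A²) · kg⁻¹ · s⁻¹ · s⁻¹ = kg⁻¹·s⁻².
Left is s⁻²; right is kg⁻¹·s⁻² — different.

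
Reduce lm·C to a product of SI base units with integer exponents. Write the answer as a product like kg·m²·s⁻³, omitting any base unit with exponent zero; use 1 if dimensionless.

s·A·cd

lm = cd·sr = cd (luminous flux; sr is dimensionless).
C = A·s = s·A (charge = current × time).
Combining: lm·C = cd · (s·A) = s·A·cd.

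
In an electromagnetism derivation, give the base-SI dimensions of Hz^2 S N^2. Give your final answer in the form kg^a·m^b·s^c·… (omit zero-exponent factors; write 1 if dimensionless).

Hz = 1/s = s⁻¹ (frequency is cycles per second).
So Hz² = s⁻².
S = 1/Ω (conductance is reciprocal resistance),
    = kg⁻¹·m⁻²·s³·A².
N = kg·m/s² = kg·m·s⁻² (force = mass × acceleration).
So N² = kg²·m²·s⁻⁴.
Combining: Hz²·S·N² = s⁻² · (kg⁻¹·m⁻²·s³·A²) · (kg²·m²·s⁻⁴) = kg·s⁻³·A².

kg·s⁻³·A²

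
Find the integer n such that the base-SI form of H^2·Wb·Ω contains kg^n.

4

H = kg·m²·s⁻²·A⁻².
So H² = kg²·m⁴·s⁻⁴·A⁻⁴.
Wb = kg·m²·s⁻²·A⁻¹.
Ω = kg·m²·s⁻³·A⁻².
Combining: H²·Wb·Ω = (kg²·m⁴·s⁻⁴·A⁻⁴) · (kg·m²·s⁻²·A⁻¹) · (kg·m²·s⁻³·A⁻²) = kg⁴·m⁸·s⁻⁹·A⁻⁷.
The exponent of kg is 4.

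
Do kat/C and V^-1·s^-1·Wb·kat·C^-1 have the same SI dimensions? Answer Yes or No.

Left side:
  kat = s⁻¹·mol.
  C = s·A.
  So C⁻¹ = s⁻¹·A⁻¹.
  Combining: kat·C⁻¹ = (s⁻¹·mol) · (s⁻¹·A⁻¹) = s⁻²·A⁻¹·mol.
Right side:
  V = W/A (potential = power per current),
      = kg·m²·s⁻³·A⁻¹.
  So V⁻¹ = kg⁻¹·m⁻²·s³·A.
  Wb = V·s (flux: a volt is a weber per second),
      = kg·m²·s⁻²·A⁻¹.
  kat = mol/s = s⁻¹·mol (catalytic activity).
  C = A·s = s·A (charge = current × time).
  So C⁻¹ = s⁻¹·A⁻¹.
  Combining: V⁻¹·s⁻¹·Wb·kat·C⁻¹ = (kg⁻¹·m⁻²·s³·A) · s⁻¹ · (kg·m²·s⁻²·A⁻¹) · (s⁻¹·mol) · (s⁻¹·A⁻¹) = s⁻²·A⁻¹·mol.
Both reduce to s⁻²·A⁻¹·mol.

Yes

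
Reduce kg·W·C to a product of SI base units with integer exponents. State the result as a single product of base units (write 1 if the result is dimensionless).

W = kg·m²·s⁻³.
C = s·A.
Combining: kg·W·C = kg · (kg·m²·s⁻³) · (s·A) = kg²·m²·s⁻²·A.

kg²·m²·s⁻²·A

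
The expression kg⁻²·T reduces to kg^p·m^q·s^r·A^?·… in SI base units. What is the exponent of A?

T = kg·s⁻²·A⁻¹.
Combining: kg⁻²·T = kg⁻² · (kg·s⁻²·A⁻¹) = kg⁻¹·s⁻²·A⁻¹.
The exponent of A is -1.

-1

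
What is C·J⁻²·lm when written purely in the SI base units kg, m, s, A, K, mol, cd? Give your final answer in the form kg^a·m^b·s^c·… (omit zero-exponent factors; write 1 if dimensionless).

kg⁻²·m⁻⁴·s⁵·A·cd

C = s·A.
J = kg·m²·s⁻².
So J⁻² = kg⁻²·m⁻⁴·s⁴.
lm = cd.
Combining: C·J⁻²·lm = (s·A) · (kg⁻²·m⁻⁴·s⁴) · cd = kg⁻²·m⁻⁴·s⁵·A·cd.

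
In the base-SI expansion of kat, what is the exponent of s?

kat = s⁻¹·mol.
The exponent of s is -1.

-1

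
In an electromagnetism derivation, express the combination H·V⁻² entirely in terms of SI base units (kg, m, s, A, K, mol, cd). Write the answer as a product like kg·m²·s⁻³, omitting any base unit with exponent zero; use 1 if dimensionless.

kg⁻¹·m⁻²·s⁴

H = Wb/A (inductance = flux per current),
    = kg·m²·s⁻²·A⁻².
V = W/A (potential = power per current),
    = kg·m²·s⁻³·A⁻¹.
So V⁻² = kg⁻²·m⁻⁴·s⁶·A².
Combining: H·V⁻² = (kg·m²·s⁻²·A⁻²) · (kg⁻²·m⁻⁴·s⁶·A²) = kg⁻¹·m⁻²·s⁴.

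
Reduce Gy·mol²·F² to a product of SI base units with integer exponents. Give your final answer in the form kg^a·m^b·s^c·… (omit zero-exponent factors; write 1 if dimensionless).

kg⁻²·m⁻²·s⁶·A⁴·mol²

Gy = m²·s⁻².
F = kg⁻¹·m⁻²·s⁴·A².
So F² = kg⁻²·m⁻⁴·s⁸·A⁴.
Combining: Gy·mol²·F² = (m²·s⁻²) · mol² · (kg⁻²·m⁻⁴·s⁸·A⁴) = kg⁻²·m⁻²·s⁶·A⁴·mol².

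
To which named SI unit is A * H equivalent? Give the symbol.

Wb

H = kg·m²·s⁻²·A⁻².
Combining: A·H = A · (kg·m²·s⁻²·A⁻²) = kg·m²·s⁻²·A⁻¹.
kg·m²·s⁻²·A⁻¹ is the base-SI form of the weber.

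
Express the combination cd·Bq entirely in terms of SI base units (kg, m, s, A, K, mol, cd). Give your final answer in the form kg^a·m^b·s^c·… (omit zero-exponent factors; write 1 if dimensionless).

s⁻¹·cd

Bq = 1/s = s⁻¹ (activity is decays per second).
Combining: cd·Bq = cd · s⁻¹ = s⁻¹·cd.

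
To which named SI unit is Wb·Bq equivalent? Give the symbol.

V

Wb = V·s (flux: a volt is a weber per second),
    = kg·m²·s⁻²·A⁻¹.
Bq = 1/s = s⁻¹ (activity is decays per second).
Combining: Wb·Bq = (kg·m²·s⁻²·A⁻¹) · s⁻¹ = kg·m²·s⁻³·A⁻¹.
kg·m²·s⁻³·A⁻¹ is the base-SI form of the volt.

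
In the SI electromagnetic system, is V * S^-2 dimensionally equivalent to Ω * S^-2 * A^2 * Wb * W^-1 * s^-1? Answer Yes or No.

Yes

Left side:
  V = W/A (potential = power per current),
      = kg·m²·s⁻³·A⁻¹.
  S = 1/Ω (conductance is reciprocal resistance),
      = kg⁻¹·m⁻²·s³·A².
  So S⁻² = kg²·m⁴·s⁻⁶·A⁻⁴.
  Combining: V·S⁻² = (kg·m²·s⁻³·A⁻¹) · (kg²·m⁴·s⁻⁶·A⁻⁴) = kg³·m⁶·s⁻⁹·A⁻⁵.
Right side:
  Ω = kg·m²·s⁻³·A⁻².
  S = kg⁻¹·m⁻²·s³·A².
  So S⁻² = kg²·m⁴·s⁻⁶·A⁻⁴.
  Wb = kg·m²·s⁻²·A⁻¹.
  W = kg·m²·s⁻³.
  So W⁻¹ = kg⁻¹·m⁻²·s³.
  Combining: Ω·S⁻²·A²·Wb·W⁻¹·s⁻¹ = (kg·m²·s⁻³·A⁻²) · (kg²·m⁴·s⁻⁶·A⁻⁴) · A² · (kg·m²·s⁻²·A⁻¹) · (kg⁻¹·m⁻²·s³) · s⁻¹ = kg³·m⁶·s⁻⁹·A⁻⁵.
Both reduce to kg³·m⁶·s⁻⁹·A⁻⁵.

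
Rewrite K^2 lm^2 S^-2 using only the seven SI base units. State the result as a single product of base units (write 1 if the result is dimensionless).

lm = cd.
So lm² = cd².
S = kg⁻¹·m⁻²·s³·A².
So S⁻² = kg²·m⁴·s⁻⁶·A⁻⁴.
Combining: K²·lm²·S⁻² = K² · cd² · (kg²·m⁴·s⁻⁶·A⁻⁴) = kg²·m⁴·s⁻⁶·A⁻⁴·K²·cd².

kg²·m⁴·s⁻⁶·A⁻⁴·K²·cd²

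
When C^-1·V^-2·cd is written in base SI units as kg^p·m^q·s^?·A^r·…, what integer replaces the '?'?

C = A·s = s·A (charge = current × time).
So C⁻¹ = s⁻¹·A⁻¹.
V = W/A (potential = power per current),
    = kg·m²·s⁻³·A⁻¹.
So V⁻² = kg⁻²·m⁻⁴·s⁶·A².
Combining: C⁻¹·V⁻²·cd = (s⁻¹·A⁻¹) · (kg⁻²·m⁻⁴·s⁶·A²) · cd = kg⁻²·m⁻⁴·s⁵·A·cd.
The exponent of s is 5.

5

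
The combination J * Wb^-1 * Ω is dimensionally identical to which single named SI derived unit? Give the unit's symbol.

J = N·m (work = force × distance),
    = kg·m²·s⁻².
Wb = V·s (flux: a volt is a weber per second),
    = kg·m²·s⁻²·A⁻¹.
So Wb⁻¹ = kg⁻¹·m⁻²·s²·A.
Ω = V/A (resistance = voltage per current),
    = kg·m²·s⁻³·A⁻².
Combining: J·Wb⁻¹·Ω = (kg·m²·s⁻²) · (kg⁻¹·m⁻²·s²·A) · (kg·m²·s⁻³·A⁻²) = kg·m²·s⁻³·A⁻¹.
kg·m²·s⁻³·A⁻¹ is the base-SI form of the volt.

V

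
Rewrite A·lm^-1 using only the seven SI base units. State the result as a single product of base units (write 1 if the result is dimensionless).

A·cd⁻¹

lm = cd.
So lm⁻¹ = cd⁻¹.
Combining: A·lm⁻¹ = A · cd⁻¹ = A·cd⁻¹.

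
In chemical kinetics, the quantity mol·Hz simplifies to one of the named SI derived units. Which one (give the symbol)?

kat

Hz = s⁻¹.
Combining: mol·Hz = mol · s⁻¹ = s⁻¹·mol.
s⁻¹·mol is the base-SI form of the katal.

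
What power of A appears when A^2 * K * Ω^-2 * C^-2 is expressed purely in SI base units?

Ω = kg·m²·s⁻³·A⁻².
So Ω⁻² = kg⁻²·m⁻⁴·s⁶·A⁴.
C = s·A.
So C⁻² = s⁻²·A⁻².
Combining: A²·K·Ω⁻²·C⁻² = A² · K · (kg⁻²·m⁻⁴·s⁶·A⁴) · (s⁻²·A⁻²) = kg⁻²·m⁻⁴·s⁴·A⁴·K.
The exponent of A is 4.

4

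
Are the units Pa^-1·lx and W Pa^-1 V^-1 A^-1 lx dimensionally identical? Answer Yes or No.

Yes

Left side:
  Pa = N/m² (pressure = force per area),
      = kg·m⁻¹·s⁻².
  So Pa⁻¹ = kg⁻¹·m·s².
  lx = lm/m² (illuminance = luminous flux per area),
      = m⁻²·cd.
  Combining: Pa⁻¹·lx = (kg⁻¹·m·s²) · (m⁻²·cd) = kg⁻¹·m⁻¹·s²·cd.
Right side:
  W = J/s (power = energy per time),
      = kg·m²·s⁻³.
  Pa = N/m² (pressure = force per area),
      = kg·m⁻¹·s⁻².
  So Pa⁻¹ = kg⁻¹·m·s².
  V = W/A (potential = power per current),
      = kg·m²·s⁻³·A⁻¹.
  So V⁻¹ = kg⁻¹·m⁻²·s³·A.
  lx = lm/m² (illuminance = luminous flux per area),
      = m⁻²·cd.
  Combining: W·Pa⁻¹·V⁻¹·A⁻¹·lx = (kg·m²·s⁻³) · (kg⁻¹·m·s²) · (kg⁻¹·m⁻²·s³·A) · A⁻¹ · (m⁻²·cd) = kg⁻¹·m⁻¹·s²·cd.
Both reduce to kg⁻¹·m⁻¹·s²·cd.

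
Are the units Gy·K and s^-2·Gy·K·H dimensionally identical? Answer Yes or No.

Left side:
  Gy = J/kg (absorbed dose = energy per mass),
      = m²·s⁻².
  Combining: Gy·K = (m²·s⁻²) · K = m²·s⁻²·K.
Right side:
  Gy = J/kg (absorbed dose = energy per mass),
      = m²·s⁻².
  H = Wb/A (inductance = flux per current),
      = kg·m²·s⁻²·A⁻².
  Combining: s⁻²·Gy·K·H = s⁻² · (m²·s⁻²) · K · (kg·m²·s⁻²·A⁻²) = kg·m⁴·s⁻⁶·A⁻²·K.
Left is m²·s⁻²·K; right is kg·m⁴·s⁻⁶·A⁻²·K — different.

No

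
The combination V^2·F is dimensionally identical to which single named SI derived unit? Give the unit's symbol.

J

V = W/A (potential = power per current),
    = kg·m²·s⁻³·A⁻¹.
So V² = kg²·m⁴·s⁻⁶·A⁻².
F = C/V (capacitance = charge per voltage),
    = A·s/(kg·m²·s⁻³·A⁻¹) (substituting C and V),
    = kg⁻¹·m⁻²·s⁴·A².
Combining: V²·F = (kg²·m⁴·s⁻⁶·A⁻²) · (kg⁻¹·m⁻²·s⁴·A²) = kg·m²·s⁻².
kg·m²·s⁻² is the base-SI form of the joule.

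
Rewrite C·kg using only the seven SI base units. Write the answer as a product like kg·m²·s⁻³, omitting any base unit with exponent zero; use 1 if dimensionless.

kg·s·A

C = A·s = s·A (charge = current × time).
Combining: C·kg = (s·A) · kg = kg·s·A.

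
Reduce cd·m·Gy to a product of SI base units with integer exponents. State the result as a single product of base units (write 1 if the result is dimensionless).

m³·s⁻²·cd

Gy = J/kg (absorbed dose = energy per mass),
    = m²·s⁻².
Combining: cd·m·Gy = cd · m · (m²·s⁻²) = m³·s⁻²·cd.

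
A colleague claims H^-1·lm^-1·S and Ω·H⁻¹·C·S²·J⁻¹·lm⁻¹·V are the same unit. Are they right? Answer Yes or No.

Left side:
  H = Wb/A (inductance = flux per current),
      = kg·m²·s⁻²·A⁻².
  So H⁻¹ = kg⁻¹·m⁻²·s²·A².
  lm = cd·sr = cd (luminous flux; sr is dimensionless).
  So lm⁻¹ = cd⁻¹.
  S = 1/Ω (conductance is reciprocal resistance),
      = kg⁻¹·m⁻²·s³·A².
  Combining: H⁻¹·lm⁻¹·S = (kg⁻¹·m⁻²·s²·A²) · cd⁻¹ · (kg⁻¹·m⁻²·s³·A²) = kg⁻²·m⁻⁴·s⁵·A⁴·cd⁻¹.
Right side:
  Ω = V/A (resistance = voltage per current),
      = kg·m²·s⁻³·A⁻².
  H = Wb/A (inductance = flux per current),
      = kg·m²·s⁻²·A⁻².
  So H⁻¹ = kg⁻¹·m⁻²·s²·A².
  C = A·s = s·A (charge = current × time).
  S = 1/Ω (conductance is reciprocal resistance),
      = kg⁻¹·m⁻²·s³·A².
  So S² = kg⁻²·m⁻⁴·s⁶·A⁴.
  J = N·m (work = force × distance),
      = kg·m²·s⁻².
  So J⁻¹ = kg⁻¹·m⁻²·s².
  lm = cd·sr = cd (luminous flux; sr is dimensionless).
  So lm⁻¹ = cd⁻¹.
  V = W/A (potential = power per current),
      = kg·m²·s⁻³·A⁻¹.
  Combining: Ω·H⁻¹·C·S²·J⁻¹·lm⁻¹·V = (kg·m²·s⁻³·A⁻²) · (kg⁻¹·m⁻²·s²·A²) · (s·A) · (kg⁻²·m⁻⁴·s⁶·A⁴) · (kg⁻¹·m⁻²·s²) · cd⁻¹ · (kg·m²·s⁻³·A⁻¹) = kg⁻²·m⁻⁴·s⁵·A⁴·cd⁻¹.
Both reduce to kg⁻²·m⁻⁴·s⁵·A⁴·cd⁻¹.

Yes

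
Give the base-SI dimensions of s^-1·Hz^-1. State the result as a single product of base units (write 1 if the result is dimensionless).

1

Hz = 1/s = s⁻¹ (frequency is cycles per second).
So Hz⁻¹ = s.
Combining: s⁻¹·Hz⁻¹ = s⁻¹ · s = 1.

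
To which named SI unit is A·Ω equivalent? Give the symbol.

Ω = V/A (resistance = voltage per current),
    = kg·m²·s⁻³·A⁻².
Combining: A·Ω = A · (kg·m²·s⁻³·A⁻²) = kg·m²·s⁻³·A⁻¹.
kg·m²·s⁻³·A⁻¹ is the base-SI form of the volt.

V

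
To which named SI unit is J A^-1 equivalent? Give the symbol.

J = N·m (work = force × distance),
    = kg·m²·s⁻².
Combining: J·A⁻¹ = (kg·m²·s⁻²) · A⁻¹ = kg·m²·s⁻²·A⁻¹.
kg·m²·s⁻²·A⁻¹ is the base-SI form of the weber.

Wb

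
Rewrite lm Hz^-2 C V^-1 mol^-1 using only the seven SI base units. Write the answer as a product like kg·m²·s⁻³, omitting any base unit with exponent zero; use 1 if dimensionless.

lm = cd.
Hz = s⁻¹.
So Hz⁻² = s².
C = s·A.
V = kg·m²·s⁻³·A⁻¹.
So V⁻¹ = kg⁻¹·m⁻²·s³·A.
Combining: lm·Hz⁻²·C·V⁻¹·mol⁻¹ = cd · s² · (s·A) · (kg⁻¹·m⁻²·s³·A) · mol⁻¹ = kg⁻¹·m⁻²·s⁶·A²·mol⁻¹·cd.

kg⁻¹·m⁻²·s⁶·A²·mol⁻¹·cd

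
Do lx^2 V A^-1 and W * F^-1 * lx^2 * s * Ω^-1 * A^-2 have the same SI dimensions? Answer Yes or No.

Left side:
  lx = m⁻²·cd.
  So lx² = m⁻⁴·cd².
  V = kg·m²·s⁻³·A⁻¹.
  Combining: lx²·V·A⁻¹ = (m⁻⁴·cd²) · (kg·m²·s⁻³·A⁻¹) · A⁻¹ = kg·m⁻²·s⁻³·A⁻²·cd².
Right side:
  W = J/s (power = energy per time),
      = kg·m²·s⁻³.
  F = C/V (capacitance = charge per voltage),
      = A·s/(kg·m²·s⁻³·A⁻¹) (substituting C and V),
      = kg⁻¹·m⁻²·s⁴·A².
  So F⁻¹ = kg·m²·s⁻⁴·A⁻².
  lx = lm/m² (illuminance = luminous flux per area),
      = m⁻²·cd.
  So lx² = m⁻⁴·cd².
  Ω = V/A (resistance = voltage per current),
      = kg·m²·s⁻³·A⁻².
  So Ω⁻¹ = kg⁻¹·m⁻²·s³·A².
  Combining: W·F⁻¹·lx²·s·Ω⁻¹·A⁻² = (kg·m²·s⁻³) · (kg·m²·s⁻⁴·A⁻²) · (m⁻⁴·cd²) · s · (kg⁻¹·m⁻²·s³·A²) · A⁻² = kg·m⁻²·s⁻³·A⁻²·cd².
Both reduce to kg·m⁻²·s⁻³·A⁻²·cd².

Yes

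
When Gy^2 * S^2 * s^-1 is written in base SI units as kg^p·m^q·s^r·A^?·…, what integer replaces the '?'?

Gy = J/kg (absorbed dose = energy per mass),
    = m²·s⁻².
So Gy² = m⁴·s⁻⁴.
S = 1/Ω (conductance is reciprocal resistance),
    = kg⁻¹·m⁻²·s³·A².
So S² = kg⁻²·m⁻⁴·s⁶·A⁴.
Combining: Gy²·S²·s⁻¹ = (m⁴·s⁻⁴) · (kg⁻²·m⁻⁴·s⁶·A⁴) · s⁻¹ = kg⁻²·s·A⁴.
The exponent of A is 4.

4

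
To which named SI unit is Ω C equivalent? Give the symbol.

Wb

Ω = kg·m²·s⁻³·A⁻².
C = s·A.
Combining: Ω·C = (kg·m²·s⁻³·A⁻²) · (s·A) = kg·m²·s⁻²·A⁻¹.
kg·m²·s⁻²·A⁻¹ is the base-SI form of the weber.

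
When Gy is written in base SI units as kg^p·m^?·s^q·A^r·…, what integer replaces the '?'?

2

Gy = m²·s⁻².
The exponent of m is 2.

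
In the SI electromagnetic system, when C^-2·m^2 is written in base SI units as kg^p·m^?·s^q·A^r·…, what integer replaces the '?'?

2

C = s·A.
So C⁻² = s⁻²·A⁻².
Combining: C⁻²·m² = (s⁻²·A⁻²) · m² = m²·s⁻²·A⁻².
The exponent of m is 2.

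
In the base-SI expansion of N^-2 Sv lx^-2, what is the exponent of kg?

N = kg·m·s⁻².
So N⁻² = kg⁻²·m⁻²·s⁴.
Sv = m²·s⁻².
lx = m⁻²·cd.
So lx⁻² = m⁴·cd⁻².
Combining: N⁻²·Sv·lx⁻² = (kg⁻²·m⁻²·s⁴) · (m²·s⁻²) · (m⁴·cd⁻²) = kg⁻²·m⁴·s²·cd⁻².
The exponent of kg is -2.

-2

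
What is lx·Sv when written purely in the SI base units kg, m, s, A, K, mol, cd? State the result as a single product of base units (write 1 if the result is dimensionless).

lx = m⁻²·cd.
Sv = m²·s⁻².
Combining: lx·Sv = (m⁻²·cd) · (m²·s⁻²) = s⁻²·cd.

s⁻²·cd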